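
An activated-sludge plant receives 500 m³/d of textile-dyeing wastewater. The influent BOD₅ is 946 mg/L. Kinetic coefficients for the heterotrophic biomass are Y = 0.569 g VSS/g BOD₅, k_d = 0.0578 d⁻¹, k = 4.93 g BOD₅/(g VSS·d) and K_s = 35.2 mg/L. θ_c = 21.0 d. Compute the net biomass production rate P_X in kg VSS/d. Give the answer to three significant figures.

From the Monod/SRT balance for a CMAS, S = K_s·(1+k_d θ_c)/[θ_c·(Y k − k_d) − 1] = 35.2 × (1 + 0.0578 × 21.0) / [21.0 × (0.569 × 4.93 − 0.0578) − 1] = 77.93 / 56.69 = 1.374 mg/L.
Observed yield with endogenous decay: Y_obs = Y / (1 + k_d·θ_c) = 0.569 / (1 + 0.0578 × 21.0) = 0.569 / 2.214 = 0.2570 g VSS/g BOD₅.
Mass of BOD₅ removed per day: Q(S₀ − S) = 500 × 944.6 g/m³ = 472.3 kg/d.
So the net sludge growth is P_X = 0.2570 × 472.3 = 121.4 kg VSS/d.

P_X ≈ 121 kg VSS/d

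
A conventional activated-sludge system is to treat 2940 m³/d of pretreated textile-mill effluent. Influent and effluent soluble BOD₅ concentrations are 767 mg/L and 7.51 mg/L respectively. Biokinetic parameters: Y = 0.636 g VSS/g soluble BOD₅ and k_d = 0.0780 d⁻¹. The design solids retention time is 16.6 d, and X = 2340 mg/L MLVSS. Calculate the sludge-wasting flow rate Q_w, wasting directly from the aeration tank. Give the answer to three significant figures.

From the SRT design equation V = Y Q (S₀−S) θ_c / [X (1 + k_d θ_c)] = 0.636 × 2940 × (767 − 7.51) × 16.6 / [2340 × (1 + 0.0780 × 16.6)] = 2.36×10^7 / 5370 = 4390 m³.
With mixed-liquor wasting, θ_c = V/Q_w, so Q_w = V/θ_c = 4390/16.6 = 264.5 m³/d.

Q_w ≈ 264 m³/d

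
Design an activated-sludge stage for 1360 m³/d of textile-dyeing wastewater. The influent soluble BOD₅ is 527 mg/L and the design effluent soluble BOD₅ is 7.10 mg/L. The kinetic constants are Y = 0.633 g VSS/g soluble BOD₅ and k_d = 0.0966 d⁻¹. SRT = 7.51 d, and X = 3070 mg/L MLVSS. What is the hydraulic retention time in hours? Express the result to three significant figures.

Rearranging the biomass balance for a CMAS with decay, V = Y·Q·ΔS·θ_c / [X·(1+k_d θ_c)] = 0.633 × 1360 × (527 − 7.10) × 7.51 / [3070 × (1 + 0.0966 × 7.51)] = 3.36×10^6 / 5297 = 634.5 m³.
Hydraulic retention time τ = V/Q = 634.5 / 1360 = 0.4666 d = 11.20 h.

τ ≈ 11.2 h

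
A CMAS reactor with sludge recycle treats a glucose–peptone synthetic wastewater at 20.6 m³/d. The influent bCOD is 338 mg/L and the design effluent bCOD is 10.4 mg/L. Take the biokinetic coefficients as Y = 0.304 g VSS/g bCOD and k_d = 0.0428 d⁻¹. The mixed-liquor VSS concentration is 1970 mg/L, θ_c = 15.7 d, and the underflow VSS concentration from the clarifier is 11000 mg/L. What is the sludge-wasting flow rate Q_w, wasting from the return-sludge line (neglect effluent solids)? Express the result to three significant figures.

Q_w ≈ 0.112 m³/d

From the SRT design equation V = Y Q (S₀−S) θ_c / [X (1 + k_d θ_c)] = 0.304 × 20.6 × (338 − 10.4) × 15.7 / [1970 × (1 + 0.0428 × 15.7)] = 3.22×10^4 / 3294 = 9.779 m³.
Wasting from the return line (neglecting effluent solids): Q_w = V·X / (θ_c·X_r) = 9.779 × 1970 / (15.7 × 11000) = 0.1115 m³/d.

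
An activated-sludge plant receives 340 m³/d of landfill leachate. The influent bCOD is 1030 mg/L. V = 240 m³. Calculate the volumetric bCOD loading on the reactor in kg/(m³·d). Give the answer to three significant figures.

L_v ≈ 1.46 kg bCOD/(m³·d)

Volumetric loading L_v = Q·S₀ / V = 340 × 1030 g/m³ / 240.0 m³ = 1459 g/(m³·d) = 1.459 kg bCOD/(m³·d).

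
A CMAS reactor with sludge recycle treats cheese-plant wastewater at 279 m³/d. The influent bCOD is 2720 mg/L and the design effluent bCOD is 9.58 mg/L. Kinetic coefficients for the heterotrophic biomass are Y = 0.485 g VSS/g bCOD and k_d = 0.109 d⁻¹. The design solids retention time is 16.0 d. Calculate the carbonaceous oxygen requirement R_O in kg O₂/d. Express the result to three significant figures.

Observed yield with endogenous decay: Y_obs = Y / (1 + k_d·θ_c) = 0.485 / (1 + 0.109 × 16.0) = 0.485 / 2.744 = 0.1767 g VSS/g bCOD.
ΔS = 2720 − 9.58 = 2710 mg/L, so the substrate removal rate is 279 × 2710/1000 = 756.2 kg bCOD/d.
Biomass synthesised: P_X = Y_obs × 756.2 = 133.7 kg VSS/d.
R_O = Q·ΔS − 1.42 P_X = 756.2 − 189.8 = 566.4 kg O₂/d.

R_O ≈ 566 kg O₂/d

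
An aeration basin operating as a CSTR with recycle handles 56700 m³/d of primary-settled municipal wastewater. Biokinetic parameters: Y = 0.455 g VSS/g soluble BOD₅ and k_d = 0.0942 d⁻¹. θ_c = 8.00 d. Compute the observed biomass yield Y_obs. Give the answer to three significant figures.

Y_obs ≈ 0.259 g VSS/g soluble BOD₅

The observed yield is Y_obs = Y/(1 + k_d·θ_c) = 0.455 / (1 + 0.0942 × 8.00) = 0.455 / 1.754 = 0.2595 g VSS per g soluble BOD₅ removed.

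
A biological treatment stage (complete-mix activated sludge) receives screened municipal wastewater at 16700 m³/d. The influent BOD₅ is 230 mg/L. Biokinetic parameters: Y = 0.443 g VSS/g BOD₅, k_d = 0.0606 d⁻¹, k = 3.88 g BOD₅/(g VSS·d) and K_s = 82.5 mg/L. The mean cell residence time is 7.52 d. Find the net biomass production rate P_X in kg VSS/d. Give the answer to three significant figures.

From the Monod/SRT balance for a CMAS, S = K_s·(1+k_d θ_c)/[θ_c·(Y k − k_d) − 1] = 82.5 × (1 + 0.0606 × 7.52) / [7.52 × (0.443 × 3.88 − 0.0606) − 1] = 120.1 / 11.47 = 10.47 mg/L.
Correct the yield for decay: Y_obs = Y/(1 + k_d θ_c) = 0.443 / (1 + 0.0606 × 7.52) = 0.443 / 1.456 = 0.3043.
Mass of BOD₅ removed per day: Q(S₀ − S) = 16700 × 219.5 g/m³ = 3666 kg/d.
Biomass produced: P_X = Y_obs·Q·ΔS = 0.3043 × 3666 ≈ 1116 kg VSS/d.

P_X ≈ 1120 kg VSS/d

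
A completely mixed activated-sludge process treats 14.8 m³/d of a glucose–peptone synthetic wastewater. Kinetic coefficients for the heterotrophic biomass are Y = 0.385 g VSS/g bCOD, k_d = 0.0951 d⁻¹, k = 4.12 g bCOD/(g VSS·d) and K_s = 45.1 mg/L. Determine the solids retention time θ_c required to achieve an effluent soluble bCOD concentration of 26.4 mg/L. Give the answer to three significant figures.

At the target effluent, Y k S/(K_s+S) = 0.385×4.12×26.4/71.50 = 0.5857 d⁻¹.
θ_c = 1/(μ − k_d) = 1/(0.5857 − 0.0951) = 1/0.4906 = 2.038 d.

θ_c ≈ 2.04 d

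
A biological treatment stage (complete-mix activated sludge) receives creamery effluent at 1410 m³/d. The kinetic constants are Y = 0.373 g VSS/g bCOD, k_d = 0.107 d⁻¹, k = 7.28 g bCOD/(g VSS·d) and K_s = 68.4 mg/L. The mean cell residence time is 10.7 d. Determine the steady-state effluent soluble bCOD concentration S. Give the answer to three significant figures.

Effluent substrate depends only on kinetics and SRT: S = K_s(1 + k_d θ_c) / [θ_c(Yk − k_d) − 1] = 68.4 × (1 + 0.107 × 10.7) / [10.7 × (0.373 × 7.28 − 0.107) − 1] = 146.7 / 26.91 = 5.452 mg/L.

S ≈ 5.45 mg/L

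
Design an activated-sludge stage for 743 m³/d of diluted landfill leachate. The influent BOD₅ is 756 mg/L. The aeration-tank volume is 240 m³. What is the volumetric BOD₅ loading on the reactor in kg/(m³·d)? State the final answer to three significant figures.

Applied BOD₅ load per unit volume = Q·S₀/V = (743 × 756/1000)/240.0 = 2.340 kg BOD₅·m⁻³·d⁻¹.

L_v ≈ 2.34 kg BOD₅/(m³·d)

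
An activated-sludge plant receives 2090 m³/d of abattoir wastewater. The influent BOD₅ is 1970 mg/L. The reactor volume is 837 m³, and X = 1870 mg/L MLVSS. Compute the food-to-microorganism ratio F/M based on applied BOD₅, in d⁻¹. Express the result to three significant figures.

F/M ≈ 2.63 d⁻¹

F/M = Q·S₀ / (V·X) = 2090 × 1970 / (837.0 × 1870) = 2.631 g BOD₅·(g VSS·d)⁻¹.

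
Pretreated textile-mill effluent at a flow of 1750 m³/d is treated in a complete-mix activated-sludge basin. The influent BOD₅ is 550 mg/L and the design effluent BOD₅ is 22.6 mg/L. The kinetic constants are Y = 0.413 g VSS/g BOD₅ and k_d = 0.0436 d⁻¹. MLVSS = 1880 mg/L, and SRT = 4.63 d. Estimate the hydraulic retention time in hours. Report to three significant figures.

τ ≈ 10.7 h

Rearranging the biomass balance for a CMAS with decay, V = Y·Q·ΔS·θ_c / [X·(1+k_d θ_c)] = 0.413 × 1750 × (550 − 22.6) × 4.63 / [1880 × (1 + 0.0436 × 4.63)] = 1.76×10^6 / 2260 = 781.1 m³.
HRT = V/Q = 781.1 m³ / 1750 m³·d⁻¹ = 0.4463 d × 24 = 10.71 h.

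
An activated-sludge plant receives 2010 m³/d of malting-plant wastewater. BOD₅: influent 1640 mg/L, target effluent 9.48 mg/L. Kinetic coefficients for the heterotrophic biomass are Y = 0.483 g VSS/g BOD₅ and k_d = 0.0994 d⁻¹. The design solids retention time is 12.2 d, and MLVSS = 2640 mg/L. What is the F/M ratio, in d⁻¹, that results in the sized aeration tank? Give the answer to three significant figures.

Rearranging the biomass balance for a CMAS with decay, V = Y·Q·ΔS·θ_c / [X·(1+k_d θ_c)] = 0.483 × 2010 × (1640 − 9.48) × 12.2 / [2640 × (1 + 0.0994 × 12.2)] = 1.93×10^7 / 5841 = 3306 m³.
F/M = Q·S₀ / (V·X) = 2010 × 1640 / (3306 × 2640) = 0.3777 g BOD₅·(g VSS·d)⁻¹.

F/M ≈ 0.378 d⁻¹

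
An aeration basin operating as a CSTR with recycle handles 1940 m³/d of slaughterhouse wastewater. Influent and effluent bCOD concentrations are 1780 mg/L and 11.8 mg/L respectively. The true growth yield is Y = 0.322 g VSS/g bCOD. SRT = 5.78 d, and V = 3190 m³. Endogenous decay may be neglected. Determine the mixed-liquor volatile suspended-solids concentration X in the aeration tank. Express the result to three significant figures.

X ≈ 2000 mg/L

X = Y·Q·ΔS·θ_c / V = 0.322 × 1940 × (1780 − 11.8) × 5.78 / 3190 = 2001 mg/L.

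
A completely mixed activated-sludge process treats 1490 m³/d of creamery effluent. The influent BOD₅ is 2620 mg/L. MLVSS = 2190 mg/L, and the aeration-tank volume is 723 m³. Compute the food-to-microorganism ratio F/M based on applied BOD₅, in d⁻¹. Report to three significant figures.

F/M ≈ 2.47 d⁻¹

F/M = applied load / biomass = Q·S₀/(V·X) = 1490 × 2620 / (723.0 × 2190) = 2.466 d⁻¹.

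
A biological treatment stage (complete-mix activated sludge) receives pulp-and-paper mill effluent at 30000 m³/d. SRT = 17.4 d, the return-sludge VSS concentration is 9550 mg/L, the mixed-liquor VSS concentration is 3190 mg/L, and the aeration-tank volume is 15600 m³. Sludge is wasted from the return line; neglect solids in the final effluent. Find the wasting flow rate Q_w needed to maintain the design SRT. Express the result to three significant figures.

Q_w ≈ 299 m³/d

θ_c = V·X/(Q_w·X_r) when wasting from the recycle, so Q_w = V·X/(θ_c·X_r) = 15600 × 3190 / (17.4 × 9550) = 299.5 m³/d.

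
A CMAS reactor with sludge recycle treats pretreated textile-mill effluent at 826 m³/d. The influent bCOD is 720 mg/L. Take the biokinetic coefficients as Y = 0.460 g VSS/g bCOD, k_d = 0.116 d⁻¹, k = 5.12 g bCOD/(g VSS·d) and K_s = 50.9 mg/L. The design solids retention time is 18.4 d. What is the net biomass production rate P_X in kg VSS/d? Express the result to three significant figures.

From the Monod/SRT balance for a CMAS, S = K_s·(1+k_d θ_c)/[θ_c·(Y k − k_d) − 1] = 50.9 × (1 + 0.116 × 18.4) / [18.4 × (0.460 × 5.12 − 0.116) − 1] = 159.5 / 40.20 = 3.969 mg/L.
The observed yield is Y_obs = Y/(1 + k_d·θ_c) = 0.460 / (1 + 0.116 × 18.4) = 0.460 / 3.134 = 0.1468 g VSS per g bCOD removed.
ΔS = 720 − 3.97 = 716.0 mg/L, so the substrate removal rate is 826 × 716.0/1000 = 591.4 kg bCOD/d.
Biomass produced: P_X = Y_obs·Q·ΔS = 0.1468 × 591.4 ≈ 86.80 kg VSS/d.

P_X ≈ 86.8 kg VSS/d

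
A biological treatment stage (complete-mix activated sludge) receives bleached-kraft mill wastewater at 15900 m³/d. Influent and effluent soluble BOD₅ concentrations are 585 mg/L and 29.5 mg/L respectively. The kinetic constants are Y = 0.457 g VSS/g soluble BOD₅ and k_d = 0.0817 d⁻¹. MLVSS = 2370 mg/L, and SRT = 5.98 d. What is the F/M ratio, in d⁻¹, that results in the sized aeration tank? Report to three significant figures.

From the SRT design equation V = Y Q (S₀−S) θ_c / [X (1 + k_d θ_c)] = 0.457 × 15900 × (585 − 29.5) × 5.98 / [2370 × (1 + 0.0817 × 5.98)] = 2.41×10^7 / 3528 = 6842 m³.
F/M = applied load / biomass = Q·S₀/(V·X) = 15900 × 585 / (6842 × 2370) = 0.5736 d⁻¹.

F/M ≈ 0.574 d⁻¹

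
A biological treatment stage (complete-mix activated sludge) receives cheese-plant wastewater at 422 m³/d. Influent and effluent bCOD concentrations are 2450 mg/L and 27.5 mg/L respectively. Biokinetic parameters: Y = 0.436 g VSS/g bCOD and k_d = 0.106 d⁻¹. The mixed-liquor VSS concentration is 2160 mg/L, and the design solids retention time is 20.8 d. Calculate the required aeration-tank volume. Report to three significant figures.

V ≈ 1340 m³

From the SRT design equation V = Y Q (S₀−S) θ_c / [X (1 + k_d θ_c)] = 0.436 × 422 × (2450 − 27.5) × 20.8 / [2160 × (1 + 0.106 × 20.8)] = 9.27×10^6 / 6922 = 1339 m³.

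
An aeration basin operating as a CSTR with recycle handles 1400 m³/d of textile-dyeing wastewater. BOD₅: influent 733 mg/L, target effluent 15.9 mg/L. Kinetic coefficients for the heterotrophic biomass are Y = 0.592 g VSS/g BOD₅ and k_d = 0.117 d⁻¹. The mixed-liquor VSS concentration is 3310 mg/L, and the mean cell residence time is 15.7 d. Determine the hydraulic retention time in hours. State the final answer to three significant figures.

Steady-state biomass mass balance: V·X·(1 + k_d·θ_c) = Y·Q·(S₀ − S)·θ_c, so V = 0.592 × 1400 × (733 − 15.9) × 15.7 / [3310 × (1 + 0.117 × 15.7)] = 9.33×10^6 / 9390 = 993.7 m³.
HRT = V/Q = 993.7 m³ / 1400 m³·d⁻¹ = 0.7098 d × 24 = 17.03 h.

τ ≈ 17.0 h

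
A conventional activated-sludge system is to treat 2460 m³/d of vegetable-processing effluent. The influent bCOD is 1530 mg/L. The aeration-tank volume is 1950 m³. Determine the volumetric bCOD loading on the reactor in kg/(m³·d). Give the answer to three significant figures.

L_v ≈ 1.93 kg bCOD/(m³·d)

L_v = Q S₀ / V = 2460 × 1530 × 10⁻³ / 1950 = 1.930 kg/(m³·d).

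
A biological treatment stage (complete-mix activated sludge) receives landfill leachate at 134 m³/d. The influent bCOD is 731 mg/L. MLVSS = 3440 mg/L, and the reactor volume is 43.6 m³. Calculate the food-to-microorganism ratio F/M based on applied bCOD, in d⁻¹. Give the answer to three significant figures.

F/M = Q·S₀ / (V·X) = 134 × 731 / (43.60 × 3440) = 0.6531 g bCOD·(g VSS·d)⁻¹.

F/M ≈ 0.653 d⁻¹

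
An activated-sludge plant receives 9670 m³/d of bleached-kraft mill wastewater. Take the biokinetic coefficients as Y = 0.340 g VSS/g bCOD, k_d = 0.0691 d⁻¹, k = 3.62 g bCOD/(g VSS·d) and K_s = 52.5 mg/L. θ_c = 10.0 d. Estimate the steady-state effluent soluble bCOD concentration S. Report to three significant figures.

S ≈ 8.36 mg/L

For a completely mixed reactor with recycle the Lawrence–McCarty relation gives S = K_s·(1 + k_d·θ_c) / [θ_c·(Y·k − k_d) − 1] = 52.5 × (1 + 0.0691 × 10.0) / [10.0 × (0.340 × 3.62 − 0.0691) − 1] = 88.78 / 10.62 = 8.362 mg/L.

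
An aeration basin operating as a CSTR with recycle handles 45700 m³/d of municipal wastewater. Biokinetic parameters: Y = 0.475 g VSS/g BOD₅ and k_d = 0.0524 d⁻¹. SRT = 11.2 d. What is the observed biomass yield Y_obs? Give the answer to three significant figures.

Y_obs ≈ 0.299 g VSS/g BOD₅

Observed yield with endogenous decay: Y_obs = Y / (1 + k_d·θ_c) = 0.475 / (1 + 0.0524 × 11.2) = 0.475 / 1.587 = 0.2993 g VSS/g BOD₅.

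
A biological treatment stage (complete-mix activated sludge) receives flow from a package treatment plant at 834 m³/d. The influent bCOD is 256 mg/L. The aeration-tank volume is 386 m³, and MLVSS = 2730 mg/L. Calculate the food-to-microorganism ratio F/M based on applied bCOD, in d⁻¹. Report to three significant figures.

F/M = Q·S₀ / (V·X) = 834 × 256 / (386.0 × 2730) = 0.2026 g bCOD·(g VSS·d)⁻¹.

F/M ≈ 0.203 d⁻¹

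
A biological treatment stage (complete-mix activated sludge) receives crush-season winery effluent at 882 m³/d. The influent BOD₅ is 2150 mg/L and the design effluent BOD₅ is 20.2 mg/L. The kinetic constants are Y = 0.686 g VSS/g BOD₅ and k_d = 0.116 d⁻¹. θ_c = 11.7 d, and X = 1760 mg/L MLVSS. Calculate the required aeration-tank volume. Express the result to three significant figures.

From the SRT design equation V = Y Q (S₀−S) θ_c / [X (1 + k_d θ_c)] = 0.686 × 882 × (2150 − 20.2) × 11.7 / [1760 × (1 + 0.116 × 11.7)] = 1.51×10^7 / 4149 = 3634 m³.

V ≈ 3630 m³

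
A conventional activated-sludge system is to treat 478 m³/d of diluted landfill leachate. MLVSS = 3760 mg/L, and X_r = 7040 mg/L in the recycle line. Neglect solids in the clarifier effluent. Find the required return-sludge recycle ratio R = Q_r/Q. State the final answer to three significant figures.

Mass balance around the secondary clarifier (neglecting effluent solids): R = X / (X_r − X) = 3760 / (7040 − 3760) = 1.146.

R ≈ 1.15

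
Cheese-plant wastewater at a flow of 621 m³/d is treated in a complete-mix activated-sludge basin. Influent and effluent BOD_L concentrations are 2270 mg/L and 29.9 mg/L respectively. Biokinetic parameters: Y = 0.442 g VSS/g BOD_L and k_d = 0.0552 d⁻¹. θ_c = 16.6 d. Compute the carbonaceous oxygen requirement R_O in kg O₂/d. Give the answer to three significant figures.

The observed yield is Y_obs = Y/(1 + k_d·θ_c) = 0.442 / (1 + 0.0552 × 16.6) = 0.442 / 1.916 = 0.2307 g VSS per g BOD_L removed.
Mass of BOD_L removed per day: Q(S₀ − S) = 621 × 2240 g/m³ = 1391 kg/d.
Biomass synthesised: P_X = Y_obs × 1391 = 320.9 kg VSS/d.
R_O = Q·ΔS − 1.42 P_X = 1391 − 455.6 = 935.5 kg O₂/d.

R_O ≈ 935 kg O₂/d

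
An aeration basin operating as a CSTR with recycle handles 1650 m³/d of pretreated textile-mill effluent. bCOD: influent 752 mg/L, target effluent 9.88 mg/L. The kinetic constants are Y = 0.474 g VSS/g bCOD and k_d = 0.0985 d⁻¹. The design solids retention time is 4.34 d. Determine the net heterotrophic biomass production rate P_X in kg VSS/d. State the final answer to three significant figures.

P_X ≈ 407 kg VSS/d

The observed yield is Y_obs = Y/(1 + k_d·θ_c) = 0.474 / (1 + 0.0985 × 4.34) = 0.474 / 1.427 = 0.3321 g VSS per g bCOD removed.
ΔS = 752 − 9.88 = 742.1 mg/L, so the substrate removal rate is 1650 × 742.1/1000 = 1224 kg bCOD/d.
P_X = Y_obs · Q(S₀ − S) = 0.3321 × 1224 = 406.6 kg VSS/d.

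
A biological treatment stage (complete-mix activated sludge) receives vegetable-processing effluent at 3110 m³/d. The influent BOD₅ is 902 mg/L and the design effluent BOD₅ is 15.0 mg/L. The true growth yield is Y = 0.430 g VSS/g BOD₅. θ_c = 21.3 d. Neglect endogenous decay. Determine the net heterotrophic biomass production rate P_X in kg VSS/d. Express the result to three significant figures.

No decay correction is needed, so Y_obs = Y = 0.430.
Mass of BOD₅ removed per day: Q(S₀ − S) = 3110 × 887.0 g/m³ = 2759 kg/d.
Biomass produced: P_X = Y_obs·Q·ΔS = 0.4300 × 2759 ≈ 1186 kg VSS/d.

P_X ≈ 1190 kg VSS/d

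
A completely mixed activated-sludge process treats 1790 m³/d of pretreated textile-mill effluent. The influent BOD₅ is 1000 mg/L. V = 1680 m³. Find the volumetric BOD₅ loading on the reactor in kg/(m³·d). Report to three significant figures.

L_v = Q S₀ / V = 1790 × 1000 × 10⁻³ / 1680 = 1.065 kg/(m³·d).

L_v ≈ 1.07 kg BOD₅/(m³·d)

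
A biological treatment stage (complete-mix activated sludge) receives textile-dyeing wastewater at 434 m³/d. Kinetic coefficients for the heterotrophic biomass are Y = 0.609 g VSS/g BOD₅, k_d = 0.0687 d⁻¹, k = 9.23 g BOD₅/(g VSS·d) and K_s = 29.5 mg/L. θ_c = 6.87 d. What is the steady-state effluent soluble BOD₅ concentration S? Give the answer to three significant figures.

For a completely mixed reactor with recycle the Lawrence–McCarty relation gives S = K_s·(1 + k_d·θ_c) / [θ_c·(Y·k − k_d) − 1] = 29.5 × (1 + 0.0687 × 6.87) / [6.87 × (0.609 × 9.23 − 0.0687) − 1] = 43.42 / 37.14 = 1.169 mg/L.

S ≈ 1.17 mg/L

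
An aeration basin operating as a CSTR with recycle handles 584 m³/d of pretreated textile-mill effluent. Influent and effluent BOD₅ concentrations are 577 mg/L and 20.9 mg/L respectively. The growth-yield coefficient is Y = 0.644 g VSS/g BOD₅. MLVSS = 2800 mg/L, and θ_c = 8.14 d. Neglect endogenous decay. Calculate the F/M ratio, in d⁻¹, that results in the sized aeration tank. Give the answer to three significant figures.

Biomass mass balance (decay neglected): V·X = Y·Q·(S₀ − S)·θ_c, so V = 0.644 × 584 × (577 − 20.9) × 8.14 / 2800 = 608.0 m³.
F/M = applied load / biomass = Q·S₀/(V·X) = 584 × 577 / (608.0 × 2800) = 0.1979 d⁻¹.

F/M ≈ 0.198 d⁻¹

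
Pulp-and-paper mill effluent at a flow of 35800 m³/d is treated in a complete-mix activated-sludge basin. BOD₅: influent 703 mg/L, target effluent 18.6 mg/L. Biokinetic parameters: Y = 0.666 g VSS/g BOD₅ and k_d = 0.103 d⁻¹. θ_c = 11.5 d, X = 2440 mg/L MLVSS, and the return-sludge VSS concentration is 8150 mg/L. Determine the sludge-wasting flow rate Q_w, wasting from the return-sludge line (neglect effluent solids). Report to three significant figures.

Steady-state biomass mass balance: V·X·(1 + k_d·θ_c) = Y·Q·(S₀ − S)·θ_c, so V = 0.666 × 35800 × (703 − 18.6) × 11.5 / [2440 × (1 + 0.103 × 11.5)] = 1.88×10^8 / 5330 = 35207 m³.
Wasting from the return line (neglecting effluent solids): Q_w = V·X / (θ_c·X_r) = 35207 × 2440 / (11.5 × 8150) = 916.6 m³/d.

Q_w ≈ 917 m³/d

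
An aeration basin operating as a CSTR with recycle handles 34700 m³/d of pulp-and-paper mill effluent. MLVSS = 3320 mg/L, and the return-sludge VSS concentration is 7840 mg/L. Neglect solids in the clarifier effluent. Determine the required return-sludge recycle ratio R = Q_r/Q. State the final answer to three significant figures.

R ≈ 0.735

Mass balance around the secondary clarifier (neglecting effluent solids): R = X / (X_r − X) = 3320 / (7840 − 3320) = 0.7345.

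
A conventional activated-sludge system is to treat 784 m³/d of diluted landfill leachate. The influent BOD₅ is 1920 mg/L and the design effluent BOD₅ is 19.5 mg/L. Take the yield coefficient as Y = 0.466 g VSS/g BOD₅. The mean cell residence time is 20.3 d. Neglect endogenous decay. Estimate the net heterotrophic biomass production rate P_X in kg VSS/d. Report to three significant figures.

P_X ≈ 694 kg VSS/d

Since k_d ≈ 0, Y_obs = Y = 0.466 g VSS/g BOD₅.
Substrate removed = Q·(S₀ − S) = 784 m³/d × (1920 − 19.5) g/m³ = 1.49×10^6 g/d = 1490 kg/d.
So the net sludge growth is P_X = 0.4660 × 1490 = 694.3 kg VSS/d.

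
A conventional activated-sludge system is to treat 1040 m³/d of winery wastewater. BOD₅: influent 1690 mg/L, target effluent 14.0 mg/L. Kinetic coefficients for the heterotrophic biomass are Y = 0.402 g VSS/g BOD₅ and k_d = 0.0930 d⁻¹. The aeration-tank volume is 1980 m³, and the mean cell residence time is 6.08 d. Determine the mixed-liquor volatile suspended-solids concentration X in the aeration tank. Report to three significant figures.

X ≈ 1370 mg/L

From V·X·(1 + k_d·θ_c) = Y·Q·(S₀ − S)·θ_c: X = 0.402 × 1040 × (1690 − 14.0) × 6.08 / [1980 × (1 + 0.0930 × 6.08)] = 1374 mg/L.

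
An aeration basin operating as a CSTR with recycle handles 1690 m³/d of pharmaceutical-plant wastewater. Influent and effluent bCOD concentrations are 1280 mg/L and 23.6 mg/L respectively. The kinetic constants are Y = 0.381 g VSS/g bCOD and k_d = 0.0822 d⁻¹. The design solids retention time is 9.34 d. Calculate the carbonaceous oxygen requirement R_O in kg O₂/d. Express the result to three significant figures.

R_O ≈ 1470 kg O₂/d

Observed yield with endogenous decay: Y_obs = Y / (1 + k_d·θ_c) = 0.381 / (1 + 0.0822 × 9.34) = 0.381 / 1.768 = 0.2155 g VSS/g bCOD.
Q·(S₀ − S) = 1690 × (1280 − 23.6) × 10⁻³ = 2123 kg/d removed.
Net sludge production P_X = 0.2155 × 2123 = 457.6 kg VSS/d.
R_O = Q·(S₀ − S) − 1.42·P_X = 2123 − 1.42 × 457.6 = 1473 kg O₂/d.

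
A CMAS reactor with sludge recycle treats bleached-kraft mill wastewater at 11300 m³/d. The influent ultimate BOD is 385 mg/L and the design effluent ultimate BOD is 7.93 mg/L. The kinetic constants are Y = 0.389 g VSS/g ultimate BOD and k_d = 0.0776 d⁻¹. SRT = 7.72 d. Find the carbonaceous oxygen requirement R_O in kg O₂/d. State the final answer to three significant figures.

R_O ≈ 2790 kg O₂/d

Y_obs = Y / (1 + k_d θ_c) = 0.389 / (1 + 0.0776 × 7.72) = 0.389 / 1.599 = 0.2433.
ΔS = 385 − 7.93 = 377.1 mg/L, so the substrate removal rate is 11300 × 377.1/1000 = 4261 kg ultimate BOD/d.
Biomass synthesised: P_X = Y_obs × 4261 = 1037 kg VSS/d.
R_O = Q·(S₀ − S) − 1.42·P_X = 4261 − 1.42 × 1037 = 2789 kg O₂/d.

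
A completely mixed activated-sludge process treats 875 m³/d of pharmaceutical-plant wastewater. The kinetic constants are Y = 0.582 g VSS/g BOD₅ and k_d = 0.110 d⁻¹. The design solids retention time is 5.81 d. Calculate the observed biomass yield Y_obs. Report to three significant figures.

Y_obs ≈ 0.355 g VSS/g BOD₅

The observed yield is Y_obs = Y/(1 + k_d·θ_c) = 0.582 / (1 + 0.110 × 5.81) = 0.582 / 1.639 = 0.3551 g VSS per g BOD₅ removed.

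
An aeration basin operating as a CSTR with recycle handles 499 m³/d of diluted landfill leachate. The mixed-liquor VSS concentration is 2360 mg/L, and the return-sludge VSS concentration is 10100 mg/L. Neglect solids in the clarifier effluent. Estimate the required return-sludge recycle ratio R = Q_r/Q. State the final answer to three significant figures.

R = Q_r/Q = X/(X_r − X) = 2360 / (10100 − 2360) = 0.3049.

R ≈ 0.305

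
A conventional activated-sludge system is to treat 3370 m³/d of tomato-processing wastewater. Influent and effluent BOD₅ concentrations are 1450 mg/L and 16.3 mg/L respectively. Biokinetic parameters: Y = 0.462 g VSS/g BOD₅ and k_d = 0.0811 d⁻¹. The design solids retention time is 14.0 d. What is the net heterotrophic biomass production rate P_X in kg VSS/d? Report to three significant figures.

Y_obs = Y / (1 + k_d θ_c) = 0.462 / (1 + 0.0811 × 14.0) = 0.462 / 2.135 = 0.2164.
Substrate removed = Q·(S₀ − S) = 3370 m³/d × (1450 − 16.3) g/m³ = 4.83×10^6 g/d = 4832 kg/d.
Biomass produced: P_X = Y_obs·Q·ΔS = 0.2164 × 4832 ≈ 1045 kg VSS/d.

P_X ≈ 1050 kg VSS/d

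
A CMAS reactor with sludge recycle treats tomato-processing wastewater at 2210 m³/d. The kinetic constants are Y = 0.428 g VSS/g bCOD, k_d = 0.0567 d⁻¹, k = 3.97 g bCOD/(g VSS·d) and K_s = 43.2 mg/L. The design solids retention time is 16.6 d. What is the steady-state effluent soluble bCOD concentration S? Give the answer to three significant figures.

S ≈ 3.19 mg/L

For a completely mixed reactor with recycle the Lawrence–McCarty relation gives S = K_s·(1 + k_d·θ_c) / [θ_c·(Y·k − k_d) − 1] = 43.2 × (1 + 0.0567 × 16.6) / [16.6 × (0.428 × 3.97 − 0.0567) − 1] = 83.86 / 26.26 = 3.193 mg/L.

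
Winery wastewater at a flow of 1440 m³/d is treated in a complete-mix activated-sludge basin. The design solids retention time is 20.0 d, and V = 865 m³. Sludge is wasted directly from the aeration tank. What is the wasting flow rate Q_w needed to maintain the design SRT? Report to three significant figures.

With mixed-liquor wasting, θ_c = V/Q_w, so Q_w = V/θ_c = 865.0/20.0 = 43.25 m³/d.

Q_w ≈ 43.2 m³/d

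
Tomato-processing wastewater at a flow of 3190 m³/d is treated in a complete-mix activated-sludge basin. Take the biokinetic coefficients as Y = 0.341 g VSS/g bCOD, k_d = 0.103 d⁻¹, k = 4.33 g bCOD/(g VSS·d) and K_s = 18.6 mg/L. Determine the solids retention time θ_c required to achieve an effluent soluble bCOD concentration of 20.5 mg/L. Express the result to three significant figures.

θ_c ≈ 1.49 d

At the target effluent, Y k S/(K_s+S) = 0.341×4.33×20.5/39.10 = 0.7741 d⁻¹.
1/θ_c = 0.7741 − 0.103 = 0.6711 d⁻¹, so θ_c = 1.490 d.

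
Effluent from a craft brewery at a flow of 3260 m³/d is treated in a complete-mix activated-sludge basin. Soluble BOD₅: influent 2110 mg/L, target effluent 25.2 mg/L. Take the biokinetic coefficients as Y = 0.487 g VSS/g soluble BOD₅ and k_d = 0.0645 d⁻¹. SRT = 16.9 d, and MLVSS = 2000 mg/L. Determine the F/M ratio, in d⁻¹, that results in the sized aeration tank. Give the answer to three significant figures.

F/M ≈ 0.257 d⁻¹

Steady-state biomass mass balance: V·X·(1 + k_d·θ_c) = Y·Q·(S₀ − S)·θ_c, so V = 0.487 × 3260 × (2110 − 25.2) × 16.9 / [2000 × (1 + 0.0645 × 16.9)] = 5.59×10^7 / 4180 = 13382 m³.
F/M = Q·S₀ / (V·X) = 3260 × 2110 / (13382 × 2000) = 0.2570 g soluble BOD₅·(g VSS·d)⁻¹.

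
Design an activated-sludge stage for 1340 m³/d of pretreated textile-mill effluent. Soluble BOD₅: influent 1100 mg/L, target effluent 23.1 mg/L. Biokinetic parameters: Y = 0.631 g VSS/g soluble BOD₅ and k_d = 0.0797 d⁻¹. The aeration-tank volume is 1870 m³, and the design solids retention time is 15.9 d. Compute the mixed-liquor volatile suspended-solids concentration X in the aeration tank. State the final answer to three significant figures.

From V·X·(1 + k_d·θ_c) = Y·Q·(S₀ − S)·θ_c: X = 0.631 × 1340 × (1100 − 23.1) × 15.9 / [1870 × (1 + 0.0797 × 15.9)] = 3415 mg/L.

X ≈ 3410 mg/L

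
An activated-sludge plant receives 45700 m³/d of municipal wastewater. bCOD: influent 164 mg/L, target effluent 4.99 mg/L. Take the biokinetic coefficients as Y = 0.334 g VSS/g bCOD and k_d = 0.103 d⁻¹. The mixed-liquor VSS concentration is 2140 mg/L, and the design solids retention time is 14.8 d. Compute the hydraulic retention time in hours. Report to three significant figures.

τ ≈ 3.49 h

Steady-state biomass mass balance: V·X·(1 + k_d·θ_c) = Y·Q·(S₀ − S)·θ_c, so V = 0.334 × 45700 × (164 − 4.99) × 14.8 / [2140 × (1 + 0.103 × 14.8)] = 3.59×10^7 / 5402 = 6649 m³.
Hydraulic retention time τ = V/Q = 6649 / 45700 = 0.1455 d = 3.492 h.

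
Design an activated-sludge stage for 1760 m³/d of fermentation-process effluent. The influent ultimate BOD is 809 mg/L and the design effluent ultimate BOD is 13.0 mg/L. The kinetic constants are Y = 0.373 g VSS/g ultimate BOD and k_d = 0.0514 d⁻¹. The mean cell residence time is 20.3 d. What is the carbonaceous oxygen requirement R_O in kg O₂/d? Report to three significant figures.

R_O ≈ 1040 kg O₂/d

The observed yield is Y_obs = Y/(1 + k_d·θ_c) = 0.373 / (1 + 0.0514 × 20.3) = 0.373 / 2.043 = 0.1825 g VSS per g ultimate BOD removed.
Substrate removed = Q·(S₀ − S) = 1760 m³/d × (809 − 13.0) g/m³ = 1.4×10^6 g/d = 1401 kg/d.
Net sludge production P_X = 0.1825 × 1401 = 255.7 kg VSS/d.
R_O = Q·(S₀ − S) − 1.42·P_X = 1401 − 1.42 × 255.7 = 1038 kg O₂/d.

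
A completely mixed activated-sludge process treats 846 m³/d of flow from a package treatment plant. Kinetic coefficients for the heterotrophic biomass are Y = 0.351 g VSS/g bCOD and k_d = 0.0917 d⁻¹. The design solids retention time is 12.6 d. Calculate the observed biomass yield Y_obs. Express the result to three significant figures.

Y_obs ≈ 0.163 g VSS/g bCOD

Correct the yield for decay: Y_obs = Y/(1 + k_d θ_c) = 0.351 / (1 + 0.0917 × 12.6) = 0.351 / 2.155 = 0.1628.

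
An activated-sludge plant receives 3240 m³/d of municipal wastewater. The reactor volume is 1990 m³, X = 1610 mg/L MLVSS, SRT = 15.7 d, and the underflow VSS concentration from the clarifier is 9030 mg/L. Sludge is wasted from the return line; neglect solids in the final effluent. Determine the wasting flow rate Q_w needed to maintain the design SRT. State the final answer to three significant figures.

θ_c = V·X/(Q_w·X_r) when wasting from the recycle, so Q_w = V·X/(θ_c·X_r) = 1990 × 1610 / (15.7 × 9030) = 22.60 m³/d.

Q_w ≈ 22.6 m³/d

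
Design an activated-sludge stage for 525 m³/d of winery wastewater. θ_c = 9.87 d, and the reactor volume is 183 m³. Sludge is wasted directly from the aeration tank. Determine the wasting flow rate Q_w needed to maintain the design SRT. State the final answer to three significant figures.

Wasting from the aeration tank: Q_w = V / θ_c = 183.0 / 9.87 = 18.54 m³/d.

Q_w ≈ 18.5 m³/d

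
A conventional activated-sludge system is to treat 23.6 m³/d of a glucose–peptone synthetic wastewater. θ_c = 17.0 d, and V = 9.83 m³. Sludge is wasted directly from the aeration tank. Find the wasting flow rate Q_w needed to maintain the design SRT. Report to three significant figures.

Q_w ≈ 0.578 m³/d

Wasting from the aeration tank: Q_w = V / θ_c = 9.830 / 17.0 = 0.5782 m³/d.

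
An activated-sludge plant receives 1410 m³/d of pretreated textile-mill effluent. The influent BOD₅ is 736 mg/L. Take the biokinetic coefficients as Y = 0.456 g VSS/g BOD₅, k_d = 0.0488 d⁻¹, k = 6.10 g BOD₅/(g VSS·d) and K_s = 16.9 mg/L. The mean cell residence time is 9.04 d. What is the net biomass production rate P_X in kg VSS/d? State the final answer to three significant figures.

Effluent substrate depends only on kinetics and SRT: S = K_s(1 + k_d θ_c) / [θ_c(Yk − k_d) − 1] = 16.9 × (1 + 0.0488 × 9.04) / [9.04 × (0.456 × 6.10 − 0.0488) − 1] = 24.36 / 23.70 = 1.027 mg/L.
Y_obs = Y / (1 + k_d θ_c) = 0.456 / (1 + 0.0488 × 9.04) = 0.456 / 1.441 = 0.3164.
ΔS = 736 − 1.03 = 735.0 mg/L, so the substrate removal rate is 1410 × 735.0/1000 = 1036 kg BOD₅/d.
P_X = Y_obs · Q(S₀ − S) = 0.3164 × 1036 = 327.9 kg VSS/d.

P_X ≈ 328 kg VSS/d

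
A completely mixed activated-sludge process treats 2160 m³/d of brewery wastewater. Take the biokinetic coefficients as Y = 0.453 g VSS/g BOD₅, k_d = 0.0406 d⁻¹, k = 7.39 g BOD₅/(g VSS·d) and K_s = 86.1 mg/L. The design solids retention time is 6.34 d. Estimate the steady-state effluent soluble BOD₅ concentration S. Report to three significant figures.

For a completely mixed reactor with recycle the Lawrence–McCarty relation gives S = K_s·(1 + k_d·θ_c) / [θ_c·(Y·k − k_d) − 1] = 86.1 × (1 + 0.0406 × 6.34) / [6.34 × (0.453 × 7.39 − 0.0406) − 1] = 108.3 / 19.97 = 5.422 mg/L.

S ≈ 5.42 mg/L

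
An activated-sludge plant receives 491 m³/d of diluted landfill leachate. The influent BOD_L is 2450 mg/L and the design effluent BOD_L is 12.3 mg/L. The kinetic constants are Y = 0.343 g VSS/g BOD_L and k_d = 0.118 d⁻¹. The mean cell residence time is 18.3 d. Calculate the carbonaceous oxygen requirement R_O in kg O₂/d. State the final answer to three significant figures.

R_O ≈ 1010 kg O₂/d

Correct the yield for decay: Y_obs = Y/(1 + k_d θ_c) = 0.343 / (1 + 0.118 × 18.3) = 0.343 / 3.159 = 0.1086.
Substrate removed = Q·(S₀ − S) = 491 m³/d × (2450 − 12.3) g/m³ = 1.2×10^6 g/d = 1197 kg/d.
Net sludge production P_X = 0.1086 × 1197 = 129.9 kg VSS/d.
R_O = Q·ΔS − 1.42 P_X = 1197 − 184.5 = 1012 kg O₂/d.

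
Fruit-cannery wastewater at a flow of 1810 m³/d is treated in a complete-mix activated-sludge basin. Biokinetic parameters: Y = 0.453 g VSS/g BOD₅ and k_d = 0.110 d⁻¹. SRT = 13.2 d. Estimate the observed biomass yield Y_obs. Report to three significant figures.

Observed yield with endogenous decay: Y_obs = Y / (1 + k_d·θ_c) = 0.453 / (1 + 0.110 × 13.2) = 0.453 / 2.452 = 0.1847 g VSS/g BOD₅.

Y_obs ≈ 0.185 g VSS/g BOD₅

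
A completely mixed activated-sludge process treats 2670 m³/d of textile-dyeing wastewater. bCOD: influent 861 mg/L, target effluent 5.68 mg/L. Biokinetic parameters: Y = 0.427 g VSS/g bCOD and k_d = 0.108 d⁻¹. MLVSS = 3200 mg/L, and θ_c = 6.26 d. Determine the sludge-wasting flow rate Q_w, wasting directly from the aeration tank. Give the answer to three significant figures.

From the SRT design equation V = Y Q (S₀−S) θ_c / [X (1 + k_d θ_c)] = 0.427 × 2670 × (861 − 5.68) × 6.26 / [3200 × (1 + 0.108 × 6.26)] = 6.1×10^6 / 5363 = 1138 m³.
With mixed-liquor wasting, θ_c = V/Q_w, so Q_w = V/θ_c = 1138/6.26 = 181.8 m³/d.

Q_w ≈ 182 m³/d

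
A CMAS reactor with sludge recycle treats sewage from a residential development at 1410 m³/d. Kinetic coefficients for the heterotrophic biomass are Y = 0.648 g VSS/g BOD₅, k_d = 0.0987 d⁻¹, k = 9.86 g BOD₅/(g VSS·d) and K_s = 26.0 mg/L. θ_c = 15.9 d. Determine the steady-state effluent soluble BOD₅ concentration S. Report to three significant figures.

From the Monod/SRT balance for a CMAS, S = K_s·(1+k_d θ_c)/[θ_c·(Y k − k_d) − 1] = 26.0 × (1 + 0.0987 × 15.9) / [15.9 × (0.648 × 9.86 − 0.0987) − 1] = 66.80 / 99.02 = 0.6746 mg/L.

S ≈ 0.675 mg/L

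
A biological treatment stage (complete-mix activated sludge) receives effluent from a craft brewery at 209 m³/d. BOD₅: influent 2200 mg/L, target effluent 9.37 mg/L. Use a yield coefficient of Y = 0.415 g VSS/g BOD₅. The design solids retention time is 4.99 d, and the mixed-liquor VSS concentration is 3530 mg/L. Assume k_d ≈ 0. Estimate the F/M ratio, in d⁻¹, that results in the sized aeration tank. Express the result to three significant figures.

F/M ≈ 0.485 d⁻¹

Biomass mass balance (decay neglected): V·X = Y·Q·(S₀ − S)·θ_c, so V = 0.415 × 209 × (2200 − 9.37) × 4.99 / 3530 = 268.6 m³.
Food-to-microorganism ratio F/M = Q S₀ / (V X) = 209 × 2200 / (268.6 × 3530) = 0.4850 d⁻¹.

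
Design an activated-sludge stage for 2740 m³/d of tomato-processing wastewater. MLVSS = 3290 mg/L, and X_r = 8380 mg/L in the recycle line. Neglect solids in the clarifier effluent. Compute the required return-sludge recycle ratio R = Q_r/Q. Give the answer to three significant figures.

R ≈ 0.646

R = Q_r/Q = X/(X_r − X) = 3290 / (8380 − 3290) = 0.6464.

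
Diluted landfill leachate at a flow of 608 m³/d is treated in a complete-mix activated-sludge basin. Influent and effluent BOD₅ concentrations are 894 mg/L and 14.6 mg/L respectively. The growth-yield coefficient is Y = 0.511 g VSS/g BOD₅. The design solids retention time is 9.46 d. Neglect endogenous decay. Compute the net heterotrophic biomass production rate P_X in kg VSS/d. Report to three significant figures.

P_X ≈ 273 kg VSS/d

No decay correction is needed, so Y_obs = Y = 0.511.
Mass of BOD₅ removed per day: Q(S₀ − S) = 608 × 879.4 g/m³ = 534.7 kg/d.
Biomass produced: P_X = Y_obs·Q·ΔS = 0.5110 × 534.7 ≈ 273.2 kg VSS/d.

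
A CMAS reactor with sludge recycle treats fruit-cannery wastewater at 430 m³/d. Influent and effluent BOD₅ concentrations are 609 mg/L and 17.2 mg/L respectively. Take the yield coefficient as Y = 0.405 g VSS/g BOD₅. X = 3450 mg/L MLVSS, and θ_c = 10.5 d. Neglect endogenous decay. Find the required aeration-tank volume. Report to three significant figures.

V·X = Y·Q·ΔS·θ_c gives V = 0.405 × 430 × (609 − 17.2) × 10.5 / 3450 = 313.7 m³.

V ≈ 314 m³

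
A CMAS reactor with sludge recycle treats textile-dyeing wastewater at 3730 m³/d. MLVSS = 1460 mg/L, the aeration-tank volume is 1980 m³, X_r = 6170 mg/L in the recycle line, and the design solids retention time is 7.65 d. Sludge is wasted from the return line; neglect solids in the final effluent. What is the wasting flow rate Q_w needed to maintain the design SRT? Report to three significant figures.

θ_c = V·X/(Q_w·X_r) when wasting from the recycle, so Q_w = V·X/(θ_c·X_r) = 1980 × 1460 / (7.65 × 6170) = 61.25 m³/d.

Q_w ≈ 61.2 m³/d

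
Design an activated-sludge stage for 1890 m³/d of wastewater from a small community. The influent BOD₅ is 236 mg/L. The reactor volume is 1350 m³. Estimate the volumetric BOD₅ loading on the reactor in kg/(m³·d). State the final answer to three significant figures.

L_v ≈ 0.330 kg BOD₅/(m³·d)

Applied BOD₅ load per unit volume = Q·S₀/V = (1890 × 236/1000)/1350 = 0.3304 kg BOD₅·m⁻³·d⁻¹.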